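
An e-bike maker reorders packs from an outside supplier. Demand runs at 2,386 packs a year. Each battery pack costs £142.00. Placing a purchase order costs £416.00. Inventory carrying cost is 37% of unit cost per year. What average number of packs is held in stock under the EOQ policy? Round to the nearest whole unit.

Average inventory ≈ 97 packs

Holding cost H = 0.37 × £142.00 = £52.5400 per unit per year.
EOQ = √(2DS/H) = √(2 × 2,386 × 416 / 52.54) ≈ 194.38.
Average inventory = Q*/2 ≈ 194.38 / 2 = 97.190.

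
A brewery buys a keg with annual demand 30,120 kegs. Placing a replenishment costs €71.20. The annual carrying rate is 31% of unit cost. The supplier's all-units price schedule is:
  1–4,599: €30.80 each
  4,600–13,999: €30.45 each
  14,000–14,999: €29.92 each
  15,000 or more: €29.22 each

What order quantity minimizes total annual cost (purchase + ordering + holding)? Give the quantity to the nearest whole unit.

Q* ≈ 670 kegs

Holding cost per unit per year at price C is H = 0.31·C.
Evaluate total cost at each tier's feasible EOQ or, if the EOQ is below the tier, at the tier's minimum quantity.
EOQ at €30.80 = 670.2 (feasible in tier 1): TC = 30,120×€30.80 + (30,120/670.2)×71.2 + (670.2/2)×0.31×€30.80 = €934,095.39.
EOQ at €30.45 = 674.1 < 4600, so use break Q=4600: TC = 30,120×€30.45 + (30,120/4600.0)×71.2 + (4600.0/2)×0.31×€30.45 = €939,331.06.
EOQ at €29.92 = 680.0 < 14000, so use break Q=14000: TC = 30,120×€29.92 + (30,120/14000.0)×71.2 + (14000.0/2)×0.31×€29.92 = €966,269.98.
EOQ at €29.22 = 688.1 < 15000, so use break Q=15000: TC = 30,120×€29.22 + (30,120/15000.0)×71.2 + (15000.0/2)×0.31×€29.22 = €948,185.87.
Lowest total cost is €934,095.39 at Q = 670.2.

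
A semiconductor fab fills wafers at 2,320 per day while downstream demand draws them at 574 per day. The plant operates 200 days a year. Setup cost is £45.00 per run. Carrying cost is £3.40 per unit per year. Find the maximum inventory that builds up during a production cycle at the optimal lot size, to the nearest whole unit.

Annual demand D = 574 × 200 = 114,800.
Production build-up factor (1 − d/p) = 1 − 574/2,320 = 0.7526.
Q* = √(2DS / (H(1 − d/p))) = √(2 × 114,800 × 45 / (3.4 × 0.7526)).
= √(10,332,000 / 2.5588) ≈ 2009.438.
Maximum inventory = Q*(1 − d/p) = 2009.438 × 0.7526 ≈ 1512.275.

I_max ≈ 1,512 wafers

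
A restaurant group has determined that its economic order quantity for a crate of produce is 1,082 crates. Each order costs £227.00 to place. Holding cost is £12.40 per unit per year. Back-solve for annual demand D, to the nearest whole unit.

D ≈ 31,976 crates per year

Squaring Q* = √(2DS/H) gives Q*² = 2DS/H.
From Q* = √(2DS/H): D = Q*²H / (2S) = 1,082² × 12.4 / (2 × 227) = 31975.722.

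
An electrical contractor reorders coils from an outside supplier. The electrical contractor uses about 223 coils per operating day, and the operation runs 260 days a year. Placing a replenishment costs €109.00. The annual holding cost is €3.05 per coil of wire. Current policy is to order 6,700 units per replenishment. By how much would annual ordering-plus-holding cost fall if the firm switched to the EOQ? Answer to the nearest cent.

Extra cost ≈ €4,951.82 per year

Annual demand D = 223 × 260 = 57,980.
EOQ = √(2DS/H) = √(2 × 57,980 × 109 / 3.05) ≈ 2035.72.
Cost at Q* = (D/Q*)S + (Q*/2)H = √(2DSH) ≈ €6,208.94.
Cost at Q = 6,700: (57,980/6,700)×109 + (6,700/2)×3.05 = €943.26 + €10,217.50 = €11,160.76.
Excess = €11,160.76 − €6,208.94 = €4,951.82.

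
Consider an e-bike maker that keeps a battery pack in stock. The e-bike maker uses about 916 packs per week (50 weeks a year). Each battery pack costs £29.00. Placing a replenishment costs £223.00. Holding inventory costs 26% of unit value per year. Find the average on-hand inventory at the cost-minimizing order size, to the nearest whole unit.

Average inventory ≈ 823 packs

Annual demand D = 916 × 50 = 45,800.
Holding cost H = 0.26 × £29.00 = £7.5400 per unit per year.
EOQ = √(2DS/H) = √(2 × 45,800 × 223 / 7.54) ≈ 1645.94.
Average inventory = Q*/2 ≈ 1645.94 / 2 = 822.971.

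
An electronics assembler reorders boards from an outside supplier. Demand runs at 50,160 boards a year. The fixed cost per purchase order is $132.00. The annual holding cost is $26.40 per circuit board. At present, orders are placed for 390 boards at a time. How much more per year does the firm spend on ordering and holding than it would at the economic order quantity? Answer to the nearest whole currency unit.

Extra cost ≈ $3,428 per year

EOQ = √(2DS/H) = √(2 × 50,160 × 132 / 26.4) ≈ 708.24.
Cost at Q* = (D/Q*)S + (Q*/2)H = √(2DSH) ≈ $18,697.46.
Cost at Q = 390: (50,160/390)×132 + (390/2)×26.4 = $16,977.23 + $5,148.00 = $22,125.23.
Excess = $22,125.23 − $18,697.46 = $3,427.77.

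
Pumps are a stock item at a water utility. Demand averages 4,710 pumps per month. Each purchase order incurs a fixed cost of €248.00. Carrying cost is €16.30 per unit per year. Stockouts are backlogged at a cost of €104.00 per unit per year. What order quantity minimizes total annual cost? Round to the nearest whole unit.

Annual demand D = 4,710 × 12 = 56,520.
With planned backorders, Q* = √(2DS/H) · √((H+B)/B).
√(2DS/H) = √(2 × 56,520 × 248 / 16.3) = 1311.439.
√((H+B)/B) = √((16.3+104)/104) = 1.0755.
Q* ≈ 1410.471.

Q* ≈ 1,410 pumps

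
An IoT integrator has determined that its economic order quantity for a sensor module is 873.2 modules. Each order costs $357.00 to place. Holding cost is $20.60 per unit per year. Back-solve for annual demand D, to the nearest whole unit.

D ≈ 21,999 modules per year

The basic EOQ model gives Q* = √(2DS/H); rearrange for the unknown.
From Q* = √(2DS/H): D = Q*²H / (2S) = 873.2² × 20.6 / (2 × 357) = 21998.672.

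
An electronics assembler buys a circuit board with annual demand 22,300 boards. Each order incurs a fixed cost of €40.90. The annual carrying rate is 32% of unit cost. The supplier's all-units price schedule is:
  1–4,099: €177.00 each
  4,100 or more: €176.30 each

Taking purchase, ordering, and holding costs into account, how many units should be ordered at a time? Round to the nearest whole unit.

Holding cost per unit per year at price C is H = 0.32·C.
Candidates are each tier's EOQ (if it falls in that tier) and each price-break quantity.
EOQ at €177.00 = 179.5 (feasible in tier 1): TC = 22,300×€177.00 + (22,300/179.5)×40.9 + (179.5/2)×0.32×€177.00 = €3,957,264.61.
EOQ at €176.30 = 179.8 < 4100, so use break Q=4100: TC = 22,300×€176.30 + (22,300/4100.0)×40.9 + (4100.0/2)×0.32×€176.30 = €4,047,365.26.
Lowest total cost is €3,957,264.61 at Q = 179.5.

Q* ≈ 179 boards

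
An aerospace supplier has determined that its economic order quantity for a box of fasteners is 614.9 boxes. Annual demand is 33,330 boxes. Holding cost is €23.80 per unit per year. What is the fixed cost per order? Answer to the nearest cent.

Invert the EOQ relation Q*² = 2DS/H.
From Q* = √(2DS/H): S = Q*²H / (2D) = 614.9² × 23.8 / (2 × 33,330) = 134.9959.

S ≈ €135.00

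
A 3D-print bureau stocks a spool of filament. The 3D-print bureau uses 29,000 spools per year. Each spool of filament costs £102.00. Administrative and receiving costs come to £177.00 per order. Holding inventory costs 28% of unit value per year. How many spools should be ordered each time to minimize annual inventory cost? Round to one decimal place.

Q* ≈ 599.5 spools

Holding cost H = 0.28 × £102.00 = £28.5600 per unit per year.
EOQ = √(2DS / H) = √(2 × 29,000 × 177 / 28.56).
= √(10,266,000 / 28.56) = √359,453.7815 ≈ 599.545.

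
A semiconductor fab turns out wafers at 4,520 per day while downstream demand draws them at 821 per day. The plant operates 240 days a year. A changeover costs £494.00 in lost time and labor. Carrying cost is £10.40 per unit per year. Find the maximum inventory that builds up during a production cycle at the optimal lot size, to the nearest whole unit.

Annual demand D = 821 × 240 = 197,040.
Production build-up factor (1 − d/p) = 1 − 821/4,520 = 0.8184.
Q* = √(2DS / (H(1 − d/p))) = √(2 × 197,040 × 494 / (10.4 × 0.8184)).
= √(194,675,520 / 8.511) ≈ 4782.622.
Maximum inventory = Q*(1 − d/p) = 4782.622 × 0.8184 ≈ 3913.920.

I_max ≈ 3,914 wafers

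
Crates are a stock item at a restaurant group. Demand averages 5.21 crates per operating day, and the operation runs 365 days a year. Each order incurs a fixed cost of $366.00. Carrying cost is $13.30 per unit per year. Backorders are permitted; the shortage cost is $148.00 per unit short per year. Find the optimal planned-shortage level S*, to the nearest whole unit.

S* ≈ 28 crates

Annual demand D = 5.21 × 365 = 1,901.65.
With planned backorders, Q* = √(2DS/H) · √((H+B)/B).
√(2DS/H) = √(2 × 1,901.65 × 366 / 13.3) = 323.515.
√((H+B)/B) = √((13.3+148)/148) = 1.0440.
Q* ≈ 337.739.
S* = Q* · H/(H+B) = 337.739 × 13.3/161.3 ≈ 27.848.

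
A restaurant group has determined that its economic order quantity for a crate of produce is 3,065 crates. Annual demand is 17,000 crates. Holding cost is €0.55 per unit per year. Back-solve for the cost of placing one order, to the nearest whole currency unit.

S ≈ €152

Squaring Q* = √(2DS/H) gives Q*² = 2DS/H.
From Q* = √(2DS/H): S = Q*²H / (2D) = 3,065² × 0.55 / (2 × 17,000) = 151.9654.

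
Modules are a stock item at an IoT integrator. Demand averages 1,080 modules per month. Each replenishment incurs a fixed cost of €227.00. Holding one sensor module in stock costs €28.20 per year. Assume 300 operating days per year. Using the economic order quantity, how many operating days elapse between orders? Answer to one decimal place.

T ≈ 10.6 days

Annual demand D = 1,080 × 12 = 12,960.
The optimal lot size = √(2DS/H) = √(2 × 12,960 × 227 / 28.2) ≈ 456.78.
Cycle time = Q*/D × 300 = 456.78 / 12,960 × 300 ≈ 10.574 days.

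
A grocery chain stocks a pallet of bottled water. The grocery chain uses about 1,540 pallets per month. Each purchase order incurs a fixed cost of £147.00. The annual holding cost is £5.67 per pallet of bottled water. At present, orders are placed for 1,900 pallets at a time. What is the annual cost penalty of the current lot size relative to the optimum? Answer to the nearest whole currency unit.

Annual demand D = 1,540 × 12 = 18,480.
EOQ = √(2DS/H) = √(2 × 18,480 × 147 / 5.67) ≈ 978.89.
Cost at Q* = (D/Q*)S + (Q*/2)H = √(2DSH) ≈ £5,550.30.
Cost at Q = 1,900: (18,480/1,900)×147 + (1,900/2)×5.67 = £1,429.77 + £5,386.50 = £6,816.27.
Excess = £6,816.27 − £5,550.30 = £1,265.97.

Extra cost ≈ £1,266 per year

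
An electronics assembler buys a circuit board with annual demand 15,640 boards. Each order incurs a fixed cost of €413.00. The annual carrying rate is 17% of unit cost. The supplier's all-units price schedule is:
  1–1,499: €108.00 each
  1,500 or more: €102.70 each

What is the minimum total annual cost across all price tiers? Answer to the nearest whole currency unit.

Holding cost per unit per year at price C is H = 0.17·C.
Evaluate total cost at each tier's feasible EOQ or, if the EOQ is below the tier, at the tier's minimum quantity.
EOQ at €108.00 = 838.8 (feasible in tier 1): TC = 15,640×€108.00 + (15,640/838.8)×413 + (838.8/2)×0.17×€108.00 = €1,704,520.85.
EOQ at €102.70 = 860.2 < 1500, so use break Q=1500: TC = 15,640×€102.70 + (15,640/1500.0)×413 + (1500.0/2)×0.17×€102.70 = €1,623,628.46.
Lowest total cost among the candidates is at Q = 1500.0.

TC* ≈ €1,623,628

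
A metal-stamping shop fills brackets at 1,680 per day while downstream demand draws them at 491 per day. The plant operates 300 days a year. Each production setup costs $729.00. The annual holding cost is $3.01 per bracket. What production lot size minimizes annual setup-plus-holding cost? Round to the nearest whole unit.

Annual demand D = 491 × 300 = 147,300.
Production build-up factor (1 − d/p) = 1 − 491/1,680 = 0.7077.
Q* = √(2DS / (H(1 − d/p))) = √(2 × 147,300 × 729 / (3.01 × 0.7077)).
= √(214,763,400 / 2.1303) ≈ 10040.622.

Q* ≈ 10,041 brackets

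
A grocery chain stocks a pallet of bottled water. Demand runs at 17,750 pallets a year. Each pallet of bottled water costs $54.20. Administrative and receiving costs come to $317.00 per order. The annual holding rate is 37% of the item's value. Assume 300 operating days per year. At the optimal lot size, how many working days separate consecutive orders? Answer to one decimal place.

Holding cost H = 0.37 × $54.20 = $20.0540 per unit per year.
The optimal lot size = √(2DS/H) = √(2 × 17,750 × 317 / 20.054) ≈ 749.11.
Cycle time = Q*/D × 300 = 749.11 / 17,750 × 300 ≈ 12.661 days.

T ≈ 12.7 days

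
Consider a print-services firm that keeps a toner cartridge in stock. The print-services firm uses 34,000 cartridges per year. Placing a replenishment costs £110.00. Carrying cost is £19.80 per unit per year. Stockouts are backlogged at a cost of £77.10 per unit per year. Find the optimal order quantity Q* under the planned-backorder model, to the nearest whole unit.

With planned backorders, Q* = √(2DS/H) · √((H+B)/B).
√(2DS/H) = √(2 × 34,000 × 110 / 19.8) = 614.636.
√((H+B)/B) = √((19.8+77.1)/77.1) = 1.1211.
Q* ≈ 689.053.

Q* ≈ 689 cartridges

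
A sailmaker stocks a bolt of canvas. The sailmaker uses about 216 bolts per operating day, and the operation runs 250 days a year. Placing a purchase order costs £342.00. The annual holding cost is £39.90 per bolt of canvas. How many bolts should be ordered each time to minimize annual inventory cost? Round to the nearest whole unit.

Annual demand D = 216 × 250 = 54,000.
EOQ = √(2DS / H) = √(2 × 54,000 × 342 / 39.9).
= √(36,936,000 / 39.9) = √925,714.2857 ≈ 962.140.

Q* ≈ 962 bolts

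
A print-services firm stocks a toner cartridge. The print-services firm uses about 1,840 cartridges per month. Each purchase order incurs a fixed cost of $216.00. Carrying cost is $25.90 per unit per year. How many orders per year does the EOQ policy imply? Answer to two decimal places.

N ≈ 36.38 orders per year

Annual demand D = 1,840 × 12 = 22,080.
EOQ = √(2DS/H) = √(2 × 22,080 × 216 / 25.9) ≈ 606.86.
Orders per year = D / Q* = 22,080 / 606.86 ≈ 36.384.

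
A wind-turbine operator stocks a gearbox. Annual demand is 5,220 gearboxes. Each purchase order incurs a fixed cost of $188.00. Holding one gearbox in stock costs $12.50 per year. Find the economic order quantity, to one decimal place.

Q* ≈ 396.3 gearboxes

EOQ = √(2DS / H) = √(2 × 5,220 × 188 / 12.5).
= √(1,962,720 / 12.5) = √157,017.6 ≈ 396.254.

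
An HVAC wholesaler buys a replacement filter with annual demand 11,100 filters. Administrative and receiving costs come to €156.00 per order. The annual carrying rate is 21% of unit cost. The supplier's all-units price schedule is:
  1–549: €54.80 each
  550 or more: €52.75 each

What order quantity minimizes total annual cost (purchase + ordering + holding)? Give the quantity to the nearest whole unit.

Q* ≈ 559 filters

Holding cost per unit per year at price C is H = 0.21·C.
For each price level, check whether its EOQ is feasible; otherwise the best quantity at that price is the breakpoint.
EOQ at €54.80 = 548.6 (feasible in tier 1): TC = 11,100×€54.80 + (11,100/548.6)×156 + (548.6/2)×0.21×€54.80 = €614,593.04.
EOQ at €52.75 = 559.1 (feasible in tier 2): TC = 11,100×€52.75 + (11,100/559.1)×156 + (559.1/2)×0.21×€52.75 = €591,718.84.
Lowest total cost is €591,718.84 at Q = 559.1.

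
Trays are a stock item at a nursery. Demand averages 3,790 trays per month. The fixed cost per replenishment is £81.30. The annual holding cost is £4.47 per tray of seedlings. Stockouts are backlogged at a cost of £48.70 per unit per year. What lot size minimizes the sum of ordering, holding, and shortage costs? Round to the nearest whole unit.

Q* ≈ 1,344 trays

Annual demand D = 3,790 × 12 = 45,480.
With planned backorders, Q* = √(2DS/H) · √((H+B)/B).
√(2DS/H) = √(2 × 45,480 × 81.3 / 4.47) = 1286.224.
√((H+B)/B) = √((4.47+48.7)/48.7) = 1.0449.
Q* ≈ 1343.958.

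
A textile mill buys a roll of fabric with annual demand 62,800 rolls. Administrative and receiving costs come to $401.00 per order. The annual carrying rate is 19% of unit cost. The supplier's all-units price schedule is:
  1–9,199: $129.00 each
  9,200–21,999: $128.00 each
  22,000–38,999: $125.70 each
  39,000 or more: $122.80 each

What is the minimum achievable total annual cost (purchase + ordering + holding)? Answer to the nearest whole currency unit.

TC* ≈ $8,136,335

Holding cost per unit per year at price C is H = 0.19·C.
Evaluate total cost at each tier's feasible EOQ or, if the EOQ is below the tier, at the tier's minimum quantity.
EOQ at $129.00 = 1433.5 (feasible in tier 1): TC = 62,800×$129.00 + (62,800/1433.5)×401 + (1433.5/2)×0.19×$129.00 = $8,136,334.90.
EOQ at $128.00 = 1439.1 < 9200, so use break Q=9200: TC = 62,800×$128.00 + (62,800/9200.0)×401 + (9200.0/2)×0.19×$128.00 = $8,153,009.26.
EOQ at $125.70 = 1452.2 < 22000, so use break Q=22000: TC = 62,800×$125.70 + (62,800/22000.0)×401 + (22000.0/2)×0.19×$125.70 = $8,157,817.67.
EOQ at $122.80 = 1469.2 < 39000, so use break Q=39000: TC = 62,800×$122.80 + (62,800/39000.0)×401 + (39000.0/2)×0.19×$122.80 = $8,167,459.71.
Lowest total cost among the candidates is at Q = 1433.5.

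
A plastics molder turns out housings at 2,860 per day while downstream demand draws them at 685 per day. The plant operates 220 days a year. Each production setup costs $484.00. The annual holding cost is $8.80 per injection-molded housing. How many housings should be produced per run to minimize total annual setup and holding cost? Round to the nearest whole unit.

Annual demand D = 685 × 220 = 150,700.
Production build-up factor (1 − d/p) = 1 − 685/2,860 = 0.7605.
Q* = √(2DS / (H(1 − d/p))) = √(2 × 150,700 × 484 / (8.8 × 0.7605)).
= √(145,877,600 / 6.6923) ≈ 4668.812.

Q* ≈ 4,669 housings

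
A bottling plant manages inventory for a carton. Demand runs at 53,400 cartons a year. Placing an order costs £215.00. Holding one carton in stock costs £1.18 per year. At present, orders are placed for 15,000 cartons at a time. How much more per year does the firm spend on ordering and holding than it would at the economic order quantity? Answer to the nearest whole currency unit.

EOQ = √(2DS/H) = √(2 × 53,400 × 215 / 1.18) ≈ 4411.27.
Cost at Q* = (D/Q*)S + (Q*/2)H = √(2DSH) ≈ £5,205.30.
Cost at Q = 15,000: (53,400/15,000)×215 + (15,000/2)×1.18 = £765.40 + £8,850.00 = £9,615.40.
Excess = £9,615.40 − £5,205.30 = £4,410.10.

Extra cost ≈ £4,410 per year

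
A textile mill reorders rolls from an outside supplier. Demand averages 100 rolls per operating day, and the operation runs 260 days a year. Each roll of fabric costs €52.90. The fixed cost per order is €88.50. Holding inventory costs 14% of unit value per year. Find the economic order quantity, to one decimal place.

Annual demand D = 100 × 260 = 26,000.
Holding cost H = 0.14 × €52.90 = €7.4060 per unit per year.
EOQ = √(2DS / H) = √(2 × 26,000 × 88.5 / 7.406).
= √(4,602,000 / 7.406) = √621,388.0637 ≈ 788.282.

Q* ≈ 788.3 rolls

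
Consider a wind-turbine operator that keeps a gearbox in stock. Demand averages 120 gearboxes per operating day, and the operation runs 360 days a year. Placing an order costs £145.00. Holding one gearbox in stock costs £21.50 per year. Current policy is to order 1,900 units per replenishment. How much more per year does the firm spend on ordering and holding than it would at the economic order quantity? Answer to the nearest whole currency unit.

Extra cost ≈ £7,310 per year

Annual demand D = 120 × 360 = 43,200.
EOQ = √(2DS/H) = √(2 × 43,200 × 145 / 21.5) ≈ 763.35.
Cost at Q* = (D/Q*)S + (Q*/2)H = √(2DSH) ≈ £16,411.95.
Cost at Q = 1,900: (43,200/1,900)×145 + (1,900/2)×21.5 = £3,296.84 + £20,425.00 = £23,721.84.
Excess = £23,721.84 − £16,411.95 = £7,309.90.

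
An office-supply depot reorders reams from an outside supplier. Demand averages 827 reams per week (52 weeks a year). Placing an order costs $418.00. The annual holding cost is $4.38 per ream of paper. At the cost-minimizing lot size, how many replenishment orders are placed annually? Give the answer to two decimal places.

N ≈ 15.01 orders per year

Annual demand D = 827 × 52 = 43,004.
EOQ = √(2DS/H) = √(2 × 43,004 × 418 / 4.38) ≈ 2864.97.
Orders per year = D / Q* = 43,004 / 2864.97 ≈ 15.010.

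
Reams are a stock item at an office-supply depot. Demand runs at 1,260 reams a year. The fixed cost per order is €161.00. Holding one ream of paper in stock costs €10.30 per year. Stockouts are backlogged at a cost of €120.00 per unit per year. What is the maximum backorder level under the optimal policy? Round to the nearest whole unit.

With planned backorders, Q* = √(2DS/H) · √((H+B)/B).
√(2DS/H) = √(2 × 1,260 × 161 / 10.3) = 198.470.
√((H+B)/B) = √((10.3+120)/120) = 1.0420.
Q* ≈ 206.812.
S* = Q* · H/(H+B) = 206.812 × 10.3/130.3 ≈ 16.348.

S* ≈ 16 reams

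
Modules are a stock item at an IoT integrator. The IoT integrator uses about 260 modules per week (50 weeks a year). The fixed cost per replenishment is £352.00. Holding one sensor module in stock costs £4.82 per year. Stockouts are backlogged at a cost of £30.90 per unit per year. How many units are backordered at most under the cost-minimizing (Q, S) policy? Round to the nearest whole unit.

S* ≈ 200 modules

Annual demand D = 260 × 50 = 13,000.
With planned backorders, Q* = √(2DS/H) · √((H+B)/B).
√(2DS/H) = √(2 × 13,000 × 352 / 4.82) = 1377.953.
√((H+B)/B) = √((4.82+30.9)/30.9) = 1.0752.
Q* ≈ 1481.532.
S* = Q* · H/(H+B) = 1481.532 × 4.82/35.72 ≈ 199.916.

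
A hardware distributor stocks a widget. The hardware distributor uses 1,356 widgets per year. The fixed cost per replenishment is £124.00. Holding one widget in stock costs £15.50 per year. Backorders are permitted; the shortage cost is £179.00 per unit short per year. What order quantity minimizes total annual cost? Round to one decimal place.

Q* ≈ 153.5 widgets

With planned backorders, Q* = √(2DS/H) · √((H+B)/B).
√(2DS/H) = √(2 × 1,356 × 124 / 15.5) = 147.296.
√((H+B)/B) = √((15.5+179)/179) = 1.0424.
Q* ≈ 153.541.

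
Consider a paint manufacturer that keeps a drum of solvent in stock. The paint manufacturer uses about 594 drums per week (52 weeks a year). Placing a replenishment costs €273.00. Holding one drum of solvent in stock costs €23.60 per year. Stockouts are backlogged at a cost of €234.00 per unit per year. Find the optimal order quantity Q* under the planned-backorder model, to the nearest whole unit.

Q* ≈ 887 drums

Annual demand D = 594 × 52 = 30,888.
With planned backorders, Q* = √(2DS/H) · √((H+B)/B).
√(2DS/H) = √(2 × 30,888 × 273 / 23.6) = 845.347.
√((H+B)/B) = √((23.6+234)/234) = 1.0492.
Q* ≈ 886.952.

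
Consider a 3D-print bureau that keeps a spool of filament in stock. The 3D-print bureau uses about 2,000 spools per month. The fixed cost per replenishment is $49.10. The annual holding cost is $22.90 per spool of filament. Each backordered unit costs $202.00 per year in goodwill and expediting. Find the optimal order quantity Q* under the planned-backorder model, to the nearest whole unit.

Q* ≈ 339 spools

Annual demand D = 2,000 × 12 = 24,000.
With planned backorders, Q* = √(2DS/H) · √((H+B)/B).
√(2DS/H) = √(2 × 24,000 × 49.1 / 22.9) = 320.807.
√((H+B)/B) = √((22.9+202)/202) = 1.0552.
Q* ≈ 338.503.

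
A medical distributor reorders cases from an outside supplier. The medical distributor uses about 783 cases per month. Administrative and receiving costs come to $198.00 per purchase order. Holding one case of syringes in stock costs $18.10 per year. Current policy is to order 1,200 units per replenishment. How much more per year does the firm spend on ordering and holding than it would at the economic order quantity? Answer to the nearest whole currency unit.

Extra cost ≈ $4,204 per year

Annual demand D = 783 × 12 = 9,396.
EOQ = √(2DS/H) = √(2 × 9,396 × 198 / 18.1) ≈ 453.40.
Cost at Q* = (D/Q*)S + (Q*/2)H = √(2DSH) ≈ $8,206.51.
Cost at Q = 1,200: (9,396/1,200)×198 + (1,200/2)×18.1 = $1,550.34 + $10,860.00 = $12,410.34.
Excess = $12,410.34 − $8,206.51 = $4,203.83.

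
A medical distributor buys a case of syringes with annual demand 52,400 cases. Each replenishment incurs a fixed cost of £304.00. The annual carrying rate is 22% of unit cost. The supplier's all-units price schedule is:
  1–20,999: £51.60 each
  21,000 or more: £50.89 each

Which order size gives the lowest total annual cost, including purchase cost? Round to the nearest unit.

Holding cost per unit per year at price C is H = 0.22·C.
Candidates are each tier's EOQ (if it falls in that tier) and each price-break quantity.
EOQ at £51.60 = 1675.3 (feasible in tier 1): TC = 52,400×£51.60 + (52,400/1675.3)×304 + (1675.3/2)×0.22×£51.60 = £2,722,857.51.
EOQ at £50.89 = 1686.9 < 21000, so use break Q=21000: TC = 52,400×£50.89 + (52,400/21000.0)×304 + (21000.0/2)×0.22×£50.89 = £2,784,950.45.
Lowest total cost is £2,722,857.51 at Q = 1675.3.

Q* ≈ 1,675 cases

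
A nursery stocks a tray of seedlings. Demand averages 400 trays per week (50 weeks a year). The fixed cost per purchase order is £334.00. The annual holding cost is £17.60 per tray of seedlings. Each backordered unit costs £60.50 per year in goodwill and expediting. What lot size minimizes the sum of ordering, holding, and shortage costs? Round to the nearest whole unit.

Annual demand D = 400 × 50 = 20,000.
With planned backorders, Q* = √(2DS/H) · √((H+B)/B).
√(2DS/H) = √(2 × 20,000 × 334 / 17.6) = 871.258.
√((H+B)/B) = √((17.6+60.5)/60.5) = 1.1362.
Q* ≈ 989.908.

Q* ≈ 990 trays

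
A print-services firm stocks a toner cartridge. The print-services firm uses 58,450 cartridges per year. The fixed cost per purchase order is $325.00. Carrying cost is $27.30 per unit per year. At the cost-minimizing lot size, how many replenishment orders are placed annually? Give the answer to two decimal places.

EOQ = √(2DS/H) = √(2 × 58,450 × 325 / 27.3) ≈ 1179.69.
Orders per year = D / Q* = 58,450 / 1179.69 ≈ 49.547.

N ≈ 49.55 orders per year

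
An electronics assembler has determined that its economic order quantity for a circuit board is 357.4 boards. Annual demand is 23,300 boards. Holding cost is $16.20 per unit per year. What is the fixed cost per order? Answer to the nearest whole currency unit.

S ≈ $44

Squaring Q* = √(2DS/H) gives Q*² = 2DS/H.
From Q* = √(2DS/H): S = Q*²H / (2D) = 357.4² × 16.2 / (2 × 23,300) = 44.4056.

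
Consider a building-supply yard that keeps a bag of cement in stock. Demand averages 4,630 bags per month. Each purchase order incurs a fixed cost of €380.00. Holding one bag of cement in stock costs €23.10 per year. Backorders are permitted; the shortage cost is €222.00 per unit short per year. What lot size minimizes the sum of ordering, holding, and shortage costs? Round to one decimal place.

Annual demand D = 4,630 × 12 = 55,560.
With planned backorders, Q* = √(2DS/H) · √((H+B)/B).
√(2DS/H) = √(2 × 55,560 × 380 / 23.1) = 1352.016.
√((H+B)/B) = √((23.1+222)/222) = 1.0507.
Q* ≈ 1420.617.

Q* ≈ 1,420.6 bags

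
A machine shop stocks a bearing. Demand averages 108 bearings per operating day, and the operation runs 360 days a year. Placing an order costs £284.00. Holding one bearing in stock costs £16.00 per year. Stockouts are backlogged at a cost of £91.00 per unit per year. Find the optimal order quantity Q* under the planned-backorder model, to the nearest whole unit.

Q* ≈ 1,274 bearings

Annual demand D = 108 × 360 = 38,880.
With planned backorders, Q* = √(2DS/H) · √((H+B)/B).
√(2DS/H) = √(2 × 38,880 × 284 / 16) = 1174.836.
√((H+B)/B) = √((16+91)/91) = 1.0844.
Q* ≈ 1273.939.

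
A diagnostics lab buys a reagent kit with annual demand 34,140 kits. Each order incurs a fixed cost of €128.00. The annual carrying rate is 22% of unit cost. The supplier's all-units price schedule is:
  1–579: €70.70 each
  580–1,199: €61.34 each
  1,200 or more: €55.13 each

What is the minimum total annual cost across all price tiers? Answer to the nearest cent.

Holding cost per unit per year at price C is H = 0.22·C.
For each price level, check whether its EOQ is feasible; otherwise the best quantity at that price is the breakpoint.
Tier 1 (€70.70): EOQ = 749.6 exceeds tier's upper bound 579, so this tier is dominated.
EOQ at €61.34 = 804.8 (feasible in tier 2): TC = 34,140×€61.34 + (34,140/804.8)×128 + (804.8/2)×0.22×€61.34 = €2,105,007.73.
EOQ at €55.13 = 848.9 < 1200, so use break Q=1200: TC = 34,140×€55.13 + (34,140/1200.0)×128 + (1200.0/2)×0.22×€55.13 = €1,893,056.96.
Lowest total cost among the candidates is at Q = 1200.0.

TC* ≈ €1,893,056.96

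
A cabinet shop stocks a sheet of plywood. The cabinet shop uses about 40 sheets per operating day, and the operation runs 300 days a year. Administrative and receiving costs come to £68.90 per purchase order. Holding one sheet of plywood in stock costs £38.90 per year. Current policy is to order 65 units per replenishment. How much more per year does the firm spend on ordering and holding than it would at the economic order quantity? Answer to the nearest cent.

Annual demand D = 40 × 300 = 12,000.
EOQ = √(2DS/H) = √(2 × 12,000 × 68.9 / 38.9) ≈ 206.18.
Cost at Q* = (D/Q*)S + (Q*/2)H = √(2DSH) ≈ £8,020.29.
Cost at Q = 65: (12,000/65)×68.9 + (65/2)×38.9 = £12,720.00 + £1,264.25 = £13,984.25.
Excess = £13,984.25 − £8,020.29 = £5,963.96.

Extra cost ≈ £5,963.96 per year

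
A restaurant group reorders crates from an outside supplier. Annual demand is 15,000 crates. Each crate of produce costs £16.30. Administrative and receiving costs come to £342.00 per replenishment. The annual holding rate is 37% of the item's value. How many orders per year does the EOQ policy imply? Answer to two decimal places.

N ≈ 11.50 orders per year

Holding cost H = 0.37 × £16.30 = £6.0310 per unit per year.
The optimal lot size = √(2DS/H) = √(2 × 15,000 × 342 / 6.031) ≈ 1304.30.
Orders per year = D / Q* = 15,000 / 1304.30 ≈ 11.500.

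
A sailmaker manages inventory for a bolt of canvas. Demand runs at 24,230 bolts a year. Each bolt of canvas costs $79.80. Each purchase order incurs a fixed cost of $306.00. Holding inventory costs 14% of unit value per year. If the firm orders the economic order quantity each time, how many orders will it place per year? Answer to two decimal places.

N ≈ 21.03 orders per year

Holding cost H = 0.14 × $79.80 = $11.1720 per unit per year.
The optimal lot size = √(2DS/H) = √(2 × 24,230 × 306 / 11.172) ≈ 1152.09.
Orders per year = D / Q* = 24,230 / 1152.09 ≈ 21.031.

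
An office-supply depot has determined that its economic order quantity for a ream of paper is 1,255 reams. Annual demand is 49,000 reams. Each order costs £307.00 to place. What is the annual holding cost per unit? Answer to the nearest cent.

Invert the EOQ relation Q*² = 2DS/H.
From Q* = √(2DS/H): H = 2DS / Q*² = 2 × 49,000 × 307 / 1,255² = 19.1019.

H ≈ £19.10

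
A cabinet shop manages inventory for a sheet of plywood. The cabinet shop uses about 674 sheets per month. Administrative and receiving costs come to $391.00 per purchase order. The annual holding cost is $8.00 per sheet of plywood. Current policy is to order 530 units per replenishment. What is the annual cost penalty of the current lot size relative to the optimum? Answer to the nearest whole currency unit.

Annual demand D = 674 × 12 = 8,088.
EOQ = √(2DS/H) = √(2 × 8,088 × 391 / 8) ≈ 889.16.
Cost at Q* = (D/Q*)S + (Q*/2)H = √(2DSH) ≈ $7,113.26.
Cost at Q = 530: (8,088/530)×391 + (530/2)×8 = $5,966.81 + $2,120.00 = $8,086.81.
Excess = $8,086.81 − $7,113.26 = $973.54.

Extra cost ≈ $974 per year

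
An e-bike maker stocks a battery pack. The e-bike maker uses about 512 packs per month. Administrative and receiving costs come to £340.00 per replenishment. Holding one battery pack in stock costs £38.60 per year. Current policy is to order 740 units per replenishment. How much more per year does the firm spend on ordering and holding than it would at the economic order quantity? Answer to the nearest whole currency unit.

Annual demand D = 512 × 12 = 6,144.
EOQ = √(2DS/H) = √(2 × 6,144 × 340 / 38.6) ≈ 328.99.
Cost at Q* = (D/Q*)S + (Q*/2)H = √(2DSH) ≈ £12,699.12.
Cost at Q = 740: (6,144/740)×340 + (740/2)×38.6 = £2,822.92 + £14,282.00 = £17,104.92.
Excess = £17,104.92 − £12,699.12 = £4,405.80.

Extra cost ≈ £4,406 per year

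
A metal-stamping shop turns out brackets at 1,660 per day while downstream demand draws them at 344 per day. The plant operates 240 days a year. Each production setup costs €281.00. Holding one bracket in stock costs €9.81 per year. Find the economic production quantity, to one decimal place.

Annual demand D = 344 × 240 = 82,560.
Production build-up factor (1 − d/p) = 1 − 344/1,660 = 0.7928.
Q* = √(2DS / (H(1 − d/p))) = √(2 × 82,560 × 281 / (9.81 × 0.7928)).
= √(46,398,720 / 7.7771) ≈ 2442.556.

Q* ≈ 2,442.6 brackets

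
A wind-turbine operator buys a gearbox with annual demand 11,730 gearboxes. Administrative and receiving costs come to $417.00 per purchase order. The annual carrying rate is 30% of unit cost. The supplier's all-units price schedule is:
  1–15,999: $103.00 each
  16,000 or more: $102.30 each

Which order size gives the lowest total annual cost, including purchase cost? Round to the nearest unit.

Q* ≈ 563 gearboxes

Holding cost per unit per year at price C is H = 0.30·C.
Evaluate total cost at each tier's feasible EOQ or, if the EOQ is below the tier, at the tier's minimum quantity.
EOQ at $103.00 = 562.7 (feasible in tier 1): TC = 11,730×$103.00 + (11,730/562.7)×417 + (562.7/2)×0.30×$103.00 = $1,225,576.46.
EOQ at $102.30 = 564.6 < 16000, so use break Q=16000: TC = 11,730×$102.30 + (11,730/16000.0)×417 + (16000.0/2)×0.30×$102.30 = $1,445,804.71.
Lowest total cost is $1,225,576.46 at Q = 562.7.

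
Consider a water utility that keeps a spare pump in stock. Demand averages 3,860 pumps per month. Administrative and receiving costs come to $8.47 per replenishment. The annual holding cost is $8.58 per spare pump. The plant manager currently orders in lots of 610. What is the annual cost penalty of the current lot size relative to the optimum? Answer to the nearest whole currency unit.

Extra cost ≈ $665 per year

Annual demand D = 3,860 × 12 = 46,320.
EOQ = √(2DS/H) = √(2 × 46,320 × 8.47 / 8.58) ≈ 302.41.
Cost at Q* = (D/Q*)S + (Q*/2)H = √(2DSH) ≈ $2,594.68.
Cost at Q = 610: (46,320/610)×8.47 + (610/2)×8.58 = $643.16 + $2,616.90 = $3,260.06.
Excess = $3,260.06 − $2,594.68 = $665.38.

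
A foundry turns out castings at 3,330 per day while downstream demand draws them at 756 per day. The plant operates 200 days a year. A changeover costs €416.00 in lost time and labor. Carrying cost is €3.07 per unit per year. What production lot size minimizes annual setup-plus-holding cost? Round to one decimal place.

Q* ≈ 7,280.9 castings

Annual demand D = 756 × 200 = 151,200.
Production build-up factor (1 − d/p) = 1 − 756/3,330 = 0.7730.
Q* = √(2DS / (H(1 − d/p))) = √(2 × 151,200 × 416 / (3.07 × 0.7730)).
= √(125,798,400 / 2.373) ≈ 7280.919.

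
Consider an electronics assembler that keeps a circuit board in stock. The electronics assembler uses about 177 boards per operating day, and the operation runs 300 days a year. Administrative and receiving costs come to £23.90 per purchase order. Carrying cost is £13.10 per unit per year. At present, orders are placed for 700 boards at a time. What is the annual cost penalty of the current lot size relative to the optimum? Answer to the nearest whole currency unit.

Extra cost ≈ £632 per year

Annual demand D = 177 × 300 = 53,100.
EOQ = √(2DS/H) = √(2 × 53,100 × 23.9 / 13.1) ≈ 440.18.
Cost at Q* = (D/Q*)S + (Q*/2)H = √(2DSH) ≈ £5,766.29.
Cost at Q = 700: (53,100/700)×23.9 + (700/2)×13.1 = £1,812.99 + £4,585.00 = £6,397.99.
Excess = £6,397.99 − £5,766.29 = £631.69.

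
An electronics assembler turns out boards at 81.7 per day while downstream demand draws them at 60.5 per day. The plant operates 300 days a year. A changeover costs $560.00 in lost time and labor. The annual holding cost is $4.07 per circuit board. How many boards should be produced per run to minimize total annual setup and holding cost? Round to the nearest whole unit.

Q* ≈ 4,387 boards

Annual demand D = 60.5 × 300 = 18,150.
Production build-up factor (1 − d/p) = 1 − 60.5/81.7 = 0.2595.
Q* = √(2DS / (H(1 − d/p))) = √(2 × 18,150 × 560 / (4.07 × 0.2595)).
= √(20,328,000 / 1.0561) ≈ 4387.258.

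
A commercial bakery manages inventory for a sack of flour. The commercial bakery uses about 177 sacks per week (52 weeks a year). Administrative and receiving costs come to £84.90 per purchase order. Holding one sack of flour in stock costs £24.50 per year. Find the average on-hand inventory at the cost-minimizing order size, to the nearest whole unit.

Average inventory ≈ 126 sacks

Annual demand D = 177 × 52 = 9,204.
The optimal lot size = √(2DS/H) = √(2 × 9,204 × 84.9 / 24.5) ≈ 252.57.
Average inventory = Q*/2 ≈ 252.57 / 2 = 126.283.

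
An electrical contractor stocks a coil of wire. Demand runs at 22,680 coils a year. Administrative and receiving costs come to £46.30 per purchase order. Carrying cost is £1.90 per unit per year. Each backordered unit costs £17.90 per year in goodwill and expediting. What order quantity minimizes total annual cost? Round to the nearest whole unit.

Q* ≈ 1,106 coils

With planned backorders, Q* = √(2DS/H) · √((H+B)/B).
√(2DS/H) = √(2 × 22,680 × 46.3 / 1.9) = 1051.357.
√((H+B)/B) = √((1.9+17.9)/17.9) = 1.0517.
Q* ≈ 1105.748.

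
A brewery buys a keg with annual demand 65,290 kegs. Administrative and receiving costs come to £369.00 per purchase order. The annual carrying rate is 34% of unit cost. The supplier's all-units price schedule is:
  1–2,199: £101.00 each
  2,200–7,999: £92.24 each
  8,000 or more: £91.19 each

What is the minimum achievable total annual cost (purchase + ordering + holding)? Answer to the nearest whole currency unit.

TC* ≈ £6,067,798

Holding cost per unit per year at price C is H = 0.34·C.
Evaluate total cost at each tier's feasible EOQ or, if the EOQ is below the tier, at the tier's minimum quantity.
EOQ at £101.00 = 1184.5 (feasible in tier 1): TC = 65,290×£101.00 + (65,290/1184.5)×369 + (1184.5/2)×0.34×£101.00 = £6,634,967.26.
EOQ at £92.24 = 1239.5 < 2200, so use break Q=2200: TC = 65,290×£92.24 + (65,290/2200.0)×369 + (2200.0/2)×0.34×£92.24 = £6,067,798.27.
EOQ at £91.19 = 1246.6 < 8000, so use break Q=8000: TC = 65,290×£91.19 + (65,290/8000.0)×369 + (8000.0/2)×0.34×£91.19 = £6,080,825.00.
Lowest total cost among the candidates is at Q = 2200.0.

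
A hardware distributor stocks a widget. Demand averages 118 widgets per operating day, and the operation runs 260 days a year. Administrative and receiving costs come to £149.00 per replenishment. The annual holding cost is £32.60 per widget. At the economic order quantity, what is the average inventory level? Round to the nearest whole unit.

Average inventory ≈ 265 widgets

Annual demand D = 118 × 260 = 30,680.
Q* = √(2DS/H) = √(2 × 30,680 × 149 / 32.6) ≈ 529.57.
Average inventory = Q*/2 ≈ 529.57 / 2 = 264.787.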